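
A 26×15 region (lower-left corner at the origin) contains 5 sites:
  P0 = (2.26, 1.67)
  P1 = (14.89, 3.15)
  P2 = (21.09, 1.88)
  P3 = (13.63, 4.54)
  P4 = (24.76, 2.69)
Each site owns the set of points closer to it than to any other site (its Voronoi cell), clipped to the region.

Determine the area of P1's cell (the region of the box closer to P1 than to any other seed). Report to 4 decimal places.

1. box [0,26]×[0,15]: [(0, 0) (26, 0) (26, 15) (0, 15)]
2. ⊥bis P1·P0 via (8.575,2.41): [(8.8574, 0) (26, 0) (26, 15) (7.0997, 15)]  |A|=270.3218
3. ⊥bis P1·P2 via (17.99,2.515): [(8.8574, 0) (17.4748, 0) (20.5474, 15) (7.0997, 15)]  |A|=165.4886
4. ⊥bis P1·P3 via (14.26,3.845): [(10.0183, 0) (17.4748, 0) (19.1751, 8.3004)]  |A|=30.9461
5. ⊥bis P1·P4 via (19.825,2.92): [(10.0183, 0) (17.4748, 0) (19.1751, 8.3004)]  |A|=30.9461
6. canonical 3-gon: [(10.0183, 0) (17.4748, 0) (19.1751, 8.3004)]
7. shoelace: 30.9461

Area of P1's cell: 30.9461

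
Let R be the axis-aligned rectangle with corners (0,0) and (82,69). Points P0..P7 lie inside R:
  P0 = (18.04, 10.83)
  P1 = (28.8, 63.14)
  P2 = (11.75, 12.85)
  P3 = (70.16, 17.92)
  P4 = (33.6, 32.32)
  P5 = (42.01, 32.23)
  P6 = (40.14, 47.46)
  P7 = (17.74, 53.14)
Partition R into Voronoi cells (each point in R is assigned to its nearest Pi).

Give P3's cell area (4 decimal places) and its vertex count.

1. box [0,82]×[0,69]: [(0, 0) (82, 0) (82, 69) (0, 69)]
2. ⊥bis P3·P0 via (44.1,14.375): [(46.0555, 0) (82, 0) (82, 69) (36.6692, 69)]  |A|=2803.9978
3. ⊥bis P3·P1 via (49.48,40.53): [(41.5311, 33.2596) (46.0555, 0) (82, 0) (82, 69) (80.607, 69)]  |A|=2018.8211
4. ⊥bis P3·P2 via (40.955,15.385): [(41.5311, 33.2596) (46.0555, 0) (82, 0) (82, 69) (80.607, 69)]  |A|=2018.8211
5. ⊥bis P3·P4 via (51.88,25.12): [(62.7189, 52.6389) (45.0108, 7.6798) (46.0555, 0) (82, 0) (82, 69) (80.607, 69)]  |A|=1714.1134
6. ⊥bis P3·P5 via (56.085,25.075): [(76.5086, 65.2514) (45.4818, 4.2169) (46.0555, 0) (82, 0) (82, 69) (80.607, 69)]  |A|=1447.7043
7. ⊥bis P3·P6 via (55.15,32.69): [(65.0924, 42.794) (45.4818, 4.2169) (46.0555, 0) (82, 0) (82, 59.9763)]  |A|=1328.5446
8. ⊥bis P3·P7 via (43.95,35.53): [(65.0924, 42.794) (45.4818, 4.2169) (46.0555, 0) (82, 0) (82, 59.9763)]  |A|=1328.5446
9. canonical 5-gon: [(65.0924, 42.794) (45.4818, 4.2169) (46.0555, 0) (82, 0) (82, 59.9763)]
10. shoelace: 1328.5446

Area of P3's cell: 1328.5446 (5 vertices)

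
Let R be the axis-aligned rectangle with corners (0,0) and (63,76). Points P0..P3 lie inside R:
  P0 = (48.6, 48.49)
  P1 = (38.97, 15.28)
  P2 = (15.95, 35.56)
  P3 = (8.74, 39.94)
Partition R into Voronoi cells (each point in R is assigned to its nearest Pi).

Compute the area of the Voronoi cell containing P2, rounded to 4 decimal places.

1. box [0,63]×[0,76]: [(0, 0) (63, 0) (63, 76) (0, 76)]
2. ⊥bis P2·P0 via (32.275,42.025): [(0, 0) (48.9177, 0) (18.8203, 76) (0, 76)]  |A|=2574.042
3. ⊥bis P2·P1 via (27.46,25.42): [(0, 0) (5.0657, 0) (35.3184, 34.3401) (18.8203, 76) (0, 76)]  |A|=1821.101
4. ⊥bis P2·P3 via (12.345,37.75): [(0, 17.4287) (0, 0) (5.0657, 0) (35.3184, 34.3401) (25.4348, 59.2974)]  |A|=919.0515
5. canonical 5-gon: [(0, 17.4287) (0, 0) (5.0657, 0) (35.3184, 34.3401) (25.4348, 59.2974)]
6. shoelace: 919.0515

Area of P2's cell: 919.0515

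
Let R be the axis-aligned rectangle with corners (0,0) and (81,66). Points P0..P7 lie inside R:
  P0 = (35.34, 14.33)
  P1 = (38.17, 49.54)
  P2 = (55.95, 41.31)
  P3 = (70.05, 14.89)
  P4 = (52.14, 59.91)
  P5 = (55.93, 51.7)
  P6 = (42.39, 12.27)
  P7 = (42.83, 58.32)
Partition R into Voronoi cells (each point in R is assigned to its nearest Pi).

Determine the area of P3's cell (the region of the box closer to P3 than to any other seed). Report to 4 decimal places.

Area of P3's cell: 767.1325

1. box [0,81]×[0,66]: [(0, 0) (81, 0) (81, 66) (0, 66)]
2. ⊥bis P3·P0 via (52.695,14.61): [(52.9307, 0) (81, 0) (81, 66) (51.8659, 66)]  |A|=1887.7121
3. ⊥bis P3·P1 via (54.11,32.215): [(52.4358, 30.6747) (52.9307, 0) (81, 0) (81, 56.9554)]  |A|=1243.9494
4. ⊥bis P3·P2 via (63,28.1): [(52.5672, 22.5321) (52.9307, 0) (81, 0) (81, 37.7064)]  |A|=852.2796
5. ⊥bis P3·P4 via (61.095,37.4): [(52.5672, 22.5321) (52.9307, 0) (81, 0) (81, 37.7064)]  |A|=852.2796
6. ⊥bis P3·P5 via (62.99,33.295): [(52.5672, 22.5321) (52.9307, 0) (81, 0) (81, 37.7064)]  |A|=852.2796
7. ⊥bis P3·P6 via (56.22,13.58): [(55.2371, 23.957) (57.5063, 0) (81, 0) (81, 37.7064)]  |A|=767.1325
8. ⊥bis P3·P7 via (56.44,36.605): [(55.2371, 23.957) (57.5063, 0) (81, 0) (81, 37.7064)]  |A|=767.1325
9. canonical 4-gon: [(55.2371, 23.957) (57.5063, 0) (81, 0) (81, 37.7064)]
10. shoelace: 767.1325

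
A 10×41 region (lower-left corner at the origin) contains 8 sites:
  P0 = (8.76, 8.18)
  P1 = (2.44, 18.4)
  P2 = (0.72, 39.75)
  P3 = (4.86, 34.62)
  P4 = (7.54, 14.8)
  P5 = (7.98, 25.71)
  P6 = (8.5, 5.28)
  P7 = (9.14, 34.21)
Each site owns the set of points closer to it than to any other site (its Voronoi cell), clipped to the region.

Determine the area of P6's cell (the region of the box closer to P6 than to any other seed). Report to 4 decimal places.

Area of P6's cell: 70.5545

1. box [0,10]×[0,41]: [(0, 0) (10, 0) (10, 41) (0, 41)]
2. ⊥bis P6·P0 via (8.63,6.73): [(0, 7.5037) (0, 0) (10, 0) (10, 6.6072)]  |A|=70.5545
3. ⊥bis P6·P1 via (5.47,11.84): [(0, 7.5037) (0, 0) (10, 0) (10, 6.6072)]  |A|=70.5545
4. ⊥bis P6·P2 via (4.61,22.515): [(0, 7.5037) (0, 0) (10, 0) (10, 6.6072)]  |A|=70.5545
5. ⊥bis P6·P3 via (6.68,19.95): [(0, 7.5037) (0, 0) (10, 0) (10, 6.6072)]  |A|=70.5545
6. ⊥bis P6·P4 via (8.02,10.04): [(0, 7.5037) (0, 0) (10, 0) (10, 6.6072)]  |A|=70.5545
7. ⊥bis P6·P5 via (8.24,15.495): [(0, 7.5037) (0, 0) (10, 0) (10, 6.6072)]  |A|=70.5545
8. ⊥bis P6·P7 via (8.82,19.745): [(0, 7.5037) (0, 0) (10, 0) (10, 6.6072)]  |A|=70.5545
9. canonical 4-gon: [(0, 7.5037) (0, 0) (10, 0) (10, 6.6072)]
10. shoelace: 70.5545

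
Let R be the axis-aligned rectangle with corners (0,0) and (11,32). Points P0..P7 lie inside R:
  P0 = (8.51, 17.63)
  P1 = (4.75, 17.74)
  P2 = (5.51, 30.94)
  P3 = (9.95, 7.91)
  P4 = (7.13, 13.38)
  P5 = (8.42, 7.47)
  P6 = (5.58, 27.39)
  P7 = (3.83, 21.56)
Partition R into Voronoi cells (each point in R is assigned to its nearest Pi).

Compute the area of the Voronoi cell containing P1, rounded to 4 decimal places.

1. box [0,11]×[0,32]: [(0, 0) (11, 0) (11, 32) (0, 32)]
2. ⊥bis P1·P0 via (6.63,17.685): [(0, 0) (6.1126, 0) (7.0488, 32) (0, 32)]  |A|=210.5826
3. ⊥bis P1·P2 via (5.13,24.34): [(0, 24.6354) (0, 0) (6.1126, 0) (6.8218, 24.2426)]  |A|=158.1222
4. ⊥bis P1·P3 via (7.35,12.825): [(0, 24.6354) (0, 8.9369) (6.4743, 12.3617) (6.8218, 24.2426)]  |A|=91.4109
5. ⊥bis P1·P4 via (5.94,15.56): [(0, 24.6354) (0, 12.3175) (6.578, 15.9083) (6.8218, 24.2426)]  |A|=68.9891
6. ⊥bis P1·P5 via (6.585,12.605): [(0, 24.6354) (0, 12.3175) (6.578, 15.9083) (6.8218, 24.2426)]  |A|=68.9891
7. ⊥bis P1·P6 via (5.165,22.565): [(0, 23.0092) (0, 12.3175) (6.578, 15.9083) (6.7687, 22.4271)]  |A|=57.2826
8. ⊥bis P1·P7 via (4.29,19.65): [(0, 18.6168) (0, 12.3175) (6.578, 15.9083) (6.7045, 20.2315)]  |A|=35.1088
9. canonical 4-gon: [(0, 18.6168) (0, 12.3175) (6.578, 15.9083) (6.7045, 20.2315)]
10. shoelace: 35.1088

Area of P1's cell: 35.1088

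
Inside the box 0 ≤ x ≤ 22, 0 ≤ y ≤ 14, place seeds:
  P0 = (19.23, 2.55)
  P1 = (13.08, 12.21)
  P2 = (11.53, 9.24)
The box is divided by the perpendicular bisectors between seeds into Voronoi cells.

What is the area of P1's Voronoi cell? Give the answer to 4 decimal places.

1. box [0,22]×[0,14]: [(0, 0) (22, 0) (22, 14) (0, 14)]
2. ⊥bis P1·P0 via (16.155,7.38): [(0, 0) (4.563, 0) (22, 11.1012) (22, 14) (0, 14)]  |A|=211.2142
3. ⊥bis P1·P2 via (12.305,10.725): [(17.308, 8.114) (22, 11.1012) (22, 14) (6.0297, 14)]  |A|=53.8011
4. canonical 4-gon: [(17.308, 8.114) (22, 11.1012) (22, 14) (6.0297, 14)]
5. shoelace: 53.8011

Area of P1's cell: 53.8011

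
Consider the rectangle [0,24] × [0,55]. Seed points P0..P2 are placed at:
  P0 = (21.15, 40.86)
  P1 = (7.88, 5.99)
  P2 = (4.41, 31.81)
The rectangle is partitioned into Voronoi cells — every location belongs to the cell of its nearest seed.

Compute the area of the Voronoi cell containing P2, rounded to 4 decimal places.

Area of P2's cell: 435.7338

1. box [0,24]×[0,55]: [(0, 0) (24, 0) (24, 55) (0, 55)]
2. ⊥bis P2·P0 via (12.78,36.335): [(0, 0) (24, 0) (24, 15.5811) (2.6893, 55) (0, 55)]  |A|=899.9779
3. ⊥bis P2·P1 via (6.145,18.9): [(0, 18.0742) (21.1179, 20.9122) (2.6893, 55) (0, 55)]  |A|=435.7338
4. canonical 4-gon: [(0, 18.0742) (21.1179, 20.9122) (2.6893, 55) (0, 55)]
5. shoelace: 435.7338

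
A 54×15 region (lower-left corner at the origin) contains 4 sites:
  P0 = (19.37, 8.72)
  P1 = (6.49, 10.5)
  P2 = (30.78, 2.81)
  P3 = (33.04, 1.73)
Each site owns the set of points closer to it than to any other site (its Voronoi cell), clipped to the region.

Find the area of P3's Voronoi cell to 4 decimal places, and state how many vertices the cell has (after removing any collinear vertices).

Area of P3's cell: 293.8606 (4 vertices)

1. box [0,54]×[0,15]: [(0, 0) (54, 0) (54, 15) (0, 15)]
2. ⊥bis P3·P0 via (26.205,5.225): [(23.5333, 0) (54, 0) (54, 15) (31.2033, 15)]  |A|=399.4756
3. ⊥bis P3·P1 via (19.765,6.115): [(23.5333, 0) (54, 0) (54, 15) (31.2033, 15)]  |A|=399.4756
4. ⊥bis P3·P2 via (31.91,2.27): [(30.8252, 0) (54, 0) (54, 15) (37.9934, 15)]  |A|=293.8606
5. canonical 4-gon: [(30.8252, 0) (54, 0) (54, 15) (37.9934, 15)]
6. shoelace: 293.8606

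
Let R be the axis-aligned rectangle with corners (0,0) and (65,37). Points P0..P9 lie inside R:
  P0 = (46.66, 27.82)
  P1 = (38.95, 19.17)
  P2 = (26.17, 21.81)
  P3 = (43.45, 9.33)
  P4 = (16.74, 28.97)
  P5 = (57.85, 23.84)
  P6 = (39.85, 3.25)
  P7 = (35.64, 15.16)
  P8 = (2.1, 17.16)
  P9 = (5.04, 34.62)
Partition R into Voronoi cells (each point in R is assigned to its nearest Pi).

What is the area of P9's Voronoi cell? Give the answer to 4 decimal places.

1. box [0,65]×[0,37]: [(0, 0) (65, 0) (65, 37) (0, 37)]
2. ⊥bis P9·P0 via (25.85,31.22): [(0, 0) (20.7492, 0) (26.7944, 37) (0, 37)]  |A|=879.5554
3. ⊥bis P9·P1 via (21.995,26.895): [(0, 0) (9.7412, 0) (26.599, 37) (0, 37)]  |A|=672.2933
4. ⊥bis P9·P2 via (15.605,28.215): [(0, 2.4747) (20.9309, 37) (0, 37)]  |A|=361.3228
5. ⊥bis P9·P3 via (24.245,21.975): [(0, 2.4747) (20.9309, 37) (0, 37)]  |A|=361.3228
6. ⊥bis P9·P4 via (10.89,31.795): [(0, 9.244) (13.4035, 37) (0, 37)]  |A|=186.014
7. ⊥bis P9·P5 via (31.445,29.23): [(0, 9.244) (13.4035, 37) (0, 37)]  |A|=186.014
8. ⊥bis P9·P6 via (22.445,18.935): [(0, 9.244) (13.4035, 37) (0, 37)]  |A|=186.014
9. ⊥bis P9·P7 via (20.34,24.89): [(0, 9.244) (13.4035, 37) (0, 37)]  |A|=186.014
10. ⊥bis P9·P8 via (3.57,25.89): [(0, 26.4911) (7.7024, 25.1942) (13.4035, 37) (0, 37)]  |A|=119.5917
11. canonical 4-gon: [(0, 26.4911) (7.7024, 25.1942) (13.4035, 37) (0, 37)]
12. shoelace: 119.5917

Area of P9's cell: 119.5917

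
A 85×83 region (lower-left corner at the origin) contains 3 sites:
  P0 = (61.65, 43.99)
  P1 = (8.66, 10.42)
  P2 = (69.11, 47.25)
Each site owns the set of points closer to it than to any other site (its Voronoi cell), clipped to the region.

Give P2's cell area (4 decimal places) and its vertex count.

1. box [0,85]×[0,83]: [(0, 0) (85, 0) (85, 83) (0, 83)]
2. ⊥bis P2·P0 via (65.38,45.62): [(85, 0.7227) (85, 83) (49.045, 83)]  |A|=1479.1385
3. ⊥bis P2·P1 via (38.885,28.835): [(85, 0.7227) (85, 83) (49.045, 83)]  |A|=1479.1385
4. canonical 3-gon: [(85, 0.7227) (85, 83) (49.045, 83)]
5. shoelace: 1479.1385

Area of P2's cell: 1479.1385 (3 vertices)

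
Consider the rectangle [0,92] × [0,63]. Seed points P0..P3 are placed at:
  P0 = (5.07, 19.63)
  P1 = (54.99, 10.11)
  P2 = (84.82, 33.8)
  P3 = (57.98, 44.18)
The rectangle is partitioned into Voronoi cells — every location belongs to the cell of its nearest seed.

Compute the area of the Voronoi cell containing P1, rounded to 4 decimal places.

Area of P1's cell: 1290.8486

1. box [0,92]×[0,63]: [(0, 0) (92, 0) (92, 63) (0, 63)]
2. ⊥bis P1·P0 via (30.03,14.87): [(27.1942, 0) (92, 0) (92, 63) (39.2086, 63)]  |A|=3704.3101
3. ⊥bis P1·P2 via (69.905,21.955): [(38.8407, 61.0706) (27.1942, 0) (87.3409, 0)]  |A|=1836.5979
4. ⊥bis P1·P3 via (56.485,27.145): [(66.4799, 26.2678) (32.7678, 29.2264) (27.1942, 0) (87.3409, 0)]  |A|=1290.8486
5. canonical 4-gon: [(66.4799, 26.2678) (32.7678, 29.2264) (27.1942, 0) (87.3409, 0)]
6. shoelace: 1290.8486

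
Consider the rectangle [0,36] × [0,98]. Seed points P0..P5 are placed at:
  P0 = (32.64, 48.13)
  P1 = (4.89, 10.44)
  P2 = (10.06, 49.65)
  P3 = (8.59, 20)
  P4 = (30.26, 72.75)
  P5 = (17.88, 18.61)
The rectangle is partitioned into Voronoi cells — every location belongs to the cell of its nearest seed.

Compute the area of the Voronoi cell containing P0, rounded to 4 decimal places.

1. box [0,36]×[0,98]: [(0, 0) (36, 0) (36, 98) (0, 98)]
2. ⊥bis P0·P1 via (18.765,29.285): [(0, 43.1011) (36, 16.5954) (36, 98) (0, 98)]  |A|=2453.4631
3. ⊥bis P0·P2 via (21.35,48.89): [(19.9705, 28.3974) (36, 16.5954) (36, 98) (24.6559, 98)]  |A|=1047.2263
4. ⊥bis P0·P3 via (20.615,34.065): [(20.3663, 34.2776) (36, 20.9115) (36, 98) (24.6559, 98)]  |A|=964.0245
5. ⊥bis P0·P4 via (31.45,60.44): [(22.0664, 59.5329) (20.3663, 34.2776) (36, 20.9115) (36, 60.8798)]  |A|=487.2292
6. ⊥bis P0·P5 via (25.26,33.37): [(22.0664, 59.5329) (20.4666, 35.7667) (36, 28) (36, 60.8798)]  |A|=419.8644
7. canonical 4-gon: [(22.0664, 59.5329) (20.4666, 35.7667) (36, 28) (36, 60.8798)]
8. shoelace: 419.8644

Area of P0's cell: 419.8644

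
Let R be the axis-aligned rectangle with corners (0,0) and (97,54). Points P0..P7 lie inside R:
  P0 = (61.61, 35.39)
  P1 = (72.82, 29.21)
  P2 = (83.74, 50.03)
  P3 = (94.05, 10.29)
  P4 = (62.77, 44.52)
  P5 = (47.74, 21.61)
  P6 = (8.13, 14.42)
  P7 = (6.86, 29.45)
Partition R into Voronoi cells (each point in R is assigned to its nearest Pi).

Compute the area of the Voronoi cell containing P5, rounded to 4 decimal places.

1. box [0,97]×[0,54]: [(0, 0) (97, 0) (97, 54) (0, 54)]
2. ⊥bis P5·P0 via (54.675,28.5): [(0, 0) (82.9901, 0) (29.3405, 54) (0, 54)]  |A|=3032.9244
3. ⊥bis P5·P1 via (60.28,25.41): [(0, 0) (67.98, 0) (61.3926, 21.7386) (29.3405, 54) (0, 54)]  |A|=2869.7757
4. ⊥bis P5·P2 via (65.74,35.82): [(0, 0) (67.98, 0) (61.3926, 21.7386) (29.3405, 54) (0, 54)]  |A|=2869.7757
5. ⊥bis P5·P3 via (70.895,15.95): [(0, 0) (66.9962, 0) (67.4354, 1.797) (61.3926, 21.7386) (29.3405, 54) (0, 54)]  |A|=2868.8917
6. ⊥bis P5·P4 via (55.255,33.065): [(0, 0) (66.9962, 0) (67.4354, 1.797) (61.3926, 21.7386) (40.5646, 42.7026) (23.3441, 54) (0, 54)]  |A|=2835.02
7. ⊥bis P5·P6 via (27.935,18.015): [(31.2051, 0) (66.9962, 0) (67.4354, 1.797) (61.3926, 21.7386) (40.5646, 42.7026) (23.3441, 54) (21.403, 54)]  |A|=1414.6016
8. ⊥bis P5·P7 via (27.3,25.53): [(26.9254, 23.5768) (31.2051, 0) (66.9962, 0) (67.4354, 1.797) (61.3926, 21.7386) (40.5646, 42.7026) (31.7077, 48.5131)]  |A|=1267.6759
9. canonical 7-gon: [(26.9254, 23.5768) (31.2051, 0) (66.9962, 0) (67.4354, 1.797) (61.3926, 21.7386) (40.5646, 42.7026) (31.7077, 48.5131)]
10. shoelace: 1267.6759

Area of P5's cell: 1267.6759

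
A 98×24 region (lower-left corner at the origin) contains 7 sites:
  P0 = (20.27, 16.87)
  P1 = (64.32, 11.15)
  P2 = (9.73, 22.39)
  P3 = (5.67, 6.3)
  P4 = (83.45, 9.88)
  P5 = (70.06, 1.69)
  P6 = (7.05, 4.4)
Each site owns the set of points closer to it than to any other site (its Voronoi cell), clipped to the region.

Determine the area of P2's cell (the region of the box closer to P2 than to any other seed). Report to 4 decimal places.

Area of P2's cell: 137.3203

1. box [0,98]×[0,24]: [(0, 0) (98, 0) (98, 24) (0, 24)]
2. ⊥bis P2·P0 via (15,19.63): [(0, 0) (4.7194, 0) (17.2887, 24) (0, 24)]  |A|=264.0965
3. ⊥bis P2·P1 via (37.025,16.77): [(0, 0) (4.7194, 0) (17.2887, 24) (0, 24)]  |A|=264.0965
4. ⊥bis P2·P3 via (7.7,14.345): [(0, 16.2879) (11.7031, 13.3349) (17.2887, 24) (0, 24)]  |A|=137.3203
5. ⊥bis P2·P4 via (46.59,16.135): [(0, 16.2879) (11.7031, 13.3349) (17.2887, 24) (0, 24)]  |A|=137.3203
6. ⊥bis P2·P5 via (39.895,12.04): [(0, 16.2879) (11.7031, 13.3349) (17.2887, 24) (0, 24)]  |A|=137.3203
7. ⊥bis P2·P6 via (8.39,13.395): [(0, 16.2879) (11.7031, 13.3349) (17.2887, 24) (0, 24)]  |A|=137.3203
8. canonical 4-gon: [(0, 16.2879) (11.7031, 13.3349) (17.2887, 24) (0, 24)]
9. shoelace: 137.3203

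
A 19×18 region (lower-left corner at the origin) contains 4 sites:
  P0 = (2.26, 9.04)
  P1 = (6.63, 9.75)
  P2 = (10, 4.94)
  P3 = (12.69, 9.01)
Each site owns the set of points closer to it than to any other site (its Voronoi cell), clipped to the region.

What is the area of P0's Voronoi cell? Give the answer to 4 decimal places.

1. box [0,19]×[0,18]: [(0, 0) (19, 0) (19, 18) (0, 18)]
2. ⊥bis P0·P1 via (4.445,9.395): [(0, 0) (5.9714, 0) (3.0469, 18) (0, 18)]  |A|=81.1652
3. ⊥bis P0·P2 via (6.13,6.99): [(0, 0) (2.4273, 0) (5.1395, 5.1202) (3.0469, 18) (0, 18)]  |A|=72.0919
4. ⊥bis P0·P3 via (7.475,9.025): [(0, 0) (2.4273, 0) (5.1395, 5.1202) (3.0469, 18) (0, 18)]  |A|=72.0919
5. canonical 5-gon: [(0, 0) (2.4273, 0) (5.1395, 5.1202) (3.0469, 18) (0, 18)]
6. shoelace: 72.0919

Area of P0's cell: 72.0919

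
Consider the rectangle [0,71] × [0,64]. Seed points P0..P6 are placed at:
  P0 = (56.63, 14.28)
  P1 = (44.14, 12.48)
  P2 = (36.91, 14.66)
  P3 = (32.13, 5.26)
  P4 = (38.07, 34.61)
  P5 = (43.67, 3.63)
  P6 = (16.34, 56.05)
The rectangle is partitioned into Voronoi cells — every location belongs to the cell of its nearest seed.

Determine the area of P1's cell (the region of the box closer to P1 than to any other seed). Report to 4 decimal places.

Area of P1's cell: 144.8311

1. box [0,71]×[0,64]: [(0, 0) (71, 0) (71, 64) (0, 64)]
2. ⊥bis P1·P0 via (50.385,13.38): [(0, 0) (52.3133, 0) (43.0899, 64) (0, 64)]  |A|=3052.9007
3. ⊥bis P1·P2 via (40.525,13.57): [(36.4334, 0) (52.3133, 0) (47.1778, 35.6342)]  |A|=282.9339
4. ⊥bis P1·P3 via (38.135,8.87): [(38.7829, 7.7923) (43.4673, 0) (52.3133, 0) (47.1778, 35.6342)]  |A|=255.5285
5. ⊥bis P1·P4 via (41.105,23.545): [(43.7516, 24.2709) (38.7829, 7.7923) (43.4673, 0) (52.3133, 0) (48.6229, 25.6071)]  |A|=230.1404
6. ⊥bis P1·P5 via (43.905,8.055): [(43.7516, 24.2709) (38.9416, 8.3186) (51.2083, 7.6671) (48.6229, 25.6071)]  |A|=144.8311
7. ⊥bis P1·P6 via (30.24,34.265): [(43.7516, 24.2709) (38.9416, 8.3186) (51.2083, 7.6671) (48.6229, 25.6071)]  |A|=144.8311
8. canonical 4-gon: [(43.7516, 24.2709) (38.9416, 8.3186) (51.2083, 7.6671) (48.6229, 25.6071)]
9. shoelace: 144.8311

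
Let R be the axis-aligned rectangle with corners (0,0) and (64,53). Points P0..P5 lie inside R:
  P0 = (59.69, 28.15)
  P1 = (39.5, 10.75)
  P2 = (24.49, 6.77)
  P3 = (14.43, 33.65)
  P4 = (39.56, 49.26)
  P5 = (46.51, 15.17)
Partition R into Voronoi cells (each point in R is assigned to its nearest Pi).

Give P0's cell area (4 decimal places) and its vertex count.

Area of P0's cell: 444.1283 (3 vertices)

1. box [0,64]×[0,53]: [(0, 0) (64, 0) (64, 53) (0, 53)]
2. ⊥bis P0·P1 via (49.595,19.45): [(64, 2.7352) (64, 53) (20.6812, 53)]  |A|=1088.7052
3. ⊥bis P0·P2 via (42.09,17.46): [(64, 2.7352) (64, 53) (20.6812, 53)]  |A|=1088.7052
4. ⊥bis P0·P3 via (37.06,30.9): [(37.3896, 33.6125) (64, 2.7352) (64, 53) (39.7456, 53)]  |A|=903.8991
5. ⊥bis P0·P4 via (49.625,38.705): [(40.4999, 30.0035) (64, 2.7352) (64, 52.4127)]  |A|=583.7131
6. ⊥bis P0·P5 via (53.1,21.66): [(42.7603, 32.159) (64, 10.592) (64, 52.4127)]  |A|=444.1283
7. canonical 3-gon: [(42.7603, 32.159) (64, 10.592) (64, 52.4127)]
8. shoelace: 444.1283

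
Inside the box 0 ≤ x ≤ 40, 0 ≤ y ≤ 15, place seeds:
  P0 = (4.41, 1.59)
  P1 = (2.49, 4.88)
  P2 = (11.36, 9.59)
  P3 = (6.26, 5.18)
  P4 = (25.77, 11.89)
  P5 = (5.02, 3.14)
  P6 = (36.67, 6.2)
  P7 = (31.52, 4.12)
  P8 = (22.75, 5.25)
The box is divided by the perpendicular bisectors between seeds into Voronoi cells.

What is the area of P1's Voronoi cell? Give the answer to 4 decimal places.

Area of P1's cell: 49.3250

1. box [0,40]×[0,15]: [(0, 0) (40, 0) (40, 15) (0, 15)]
2. ⊥bis P1·P0 via (3.45,3.235): [(0, 1.2216) (23.6098, 15) (0, 15)]  |A|=162.6524
3. ⊥bis P1·P2 via (6.925,7.235): [(0, 1.2216) (7.7244, 5.7295) (2.8018, 15) (0, 15)]  |A|=66.2019
4. ⊥bis P1·P3 via (4.375,5.03): [(0, 1.2216) (4.4704, 3.8305) (3.7191, 13.2724) (2.8018, 15) (0, 15)]  |A|=50.1266
5. ⊥bis P1·P4 via (14.13,8.385): [(0, 1.2216) (4.4704, 3.8305) (3.7191, 13.2724) (2.8018, 15) (0, 15)]  |A|=50.1266
6. ⊥bis P1·P5 via (3.755,4.01): [(0, 1.2216) (3.0691, 3.0127) (4.3835, 4.9238) (3.7191, 13.2724) (2.8018, 15) (0, 15)]  |A|=49.325
7. ⊥bis P1·P6 via (19.58,5.54): [(0, 1.2216) (3.0691, 3.0127) (4.3835, 4.9238) (3.7191, 13.2724) (2.8018, 15) (0, 15)]  |A|=49.325
8. ⊥bis P1·P7 via (17.005,4.5): [(0, 1.2216) (3.0691, 3.0127) (4.3835, 4.9238) (3.7191, 13.2724) (2.8018, 15) (0, 15)]  |A|=49.325
9. ⊥bis P1·P8 via (12.62,5.065): [(0, 1.2216) (3.0691, 3.0127) (4.3835, 4.9238) (3.7191, 13.2724) (2.8018, 15) (0, 15)]  |A|=49.325
10. canonical 6-gon: [(0, 1.2216) (3.0691, 3.0127) (4.3835, 4.9238) (3.7191, 13.2724) (2.8018, 15) (0, 15)]
11. shoelace: 49.325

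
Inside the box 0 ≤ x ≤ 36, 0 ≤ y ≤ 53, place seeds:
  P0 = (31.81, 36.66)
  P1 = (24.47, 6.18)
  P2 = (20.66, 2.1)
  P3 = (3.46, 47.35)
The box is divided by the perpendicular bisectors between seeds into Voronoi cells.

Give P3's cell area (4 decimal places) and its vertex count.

Area of P3's cell: 489.0871 (5 vertices)

1. box [0,36]×[0,53]: [(0, 0) (36, 0) (36, 53) (0, 53)]
2. ⊥bis P3·P0 via (17.635,42.005): [(0, 0) (1.7961, 0) (21.7809, 53) (0, 53)]  |A|=624.7902
3. ⊥bis P3·P1 via (13.965,26.765): [(0, 19.6383) (11.3936, 25.4528) (21.7809, 53) (0, 53)]  |A|=490.0568
4. ⊥bis P3·P2 via (12.06,24.725): [(0, 20.1409) (3.8593, 21.6078) (11.3936, 25.4528) (21.7809, 53) (0, 53)]  |A|=489.0871
5. canonical 5-gon: [(0, 20.1409) (3.8593, 21.6078) (11.3936, 25.4528) (21.7809, 53) (0, 53)]
6. shoelace: 489.0871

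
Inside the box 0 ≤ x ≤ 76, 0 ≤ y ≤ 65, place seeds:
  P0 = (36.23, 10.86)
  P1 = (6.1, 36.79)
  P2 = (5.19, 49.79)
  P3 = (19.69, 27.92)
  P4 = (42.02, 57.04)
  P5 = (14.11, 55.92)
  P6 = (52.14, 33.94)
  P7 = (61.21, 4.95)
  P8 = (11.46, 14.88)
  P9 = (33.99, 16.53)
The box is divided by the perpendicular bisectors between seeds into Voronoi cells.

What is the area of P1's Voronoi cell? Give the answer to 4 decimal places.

Area of P1's cell: 261.5863

1. box [0,76]×[0,65]: [(0, 0) (76, 0) (76, 65) (0, 65)]
2. ⊥bis P1·P0 via (21.165,23.825): [(0, 0) (0.6611, 0) (56.6004, 65) (0, 65)]  |A|=1860.9981
3. ⊥bis P1·P2 via (5.645,43.29): [(0, 42.8949) (0, 0) (0.6611, 0) (39.9854, 45.6938)]  |A|=872.6882
4. ⊥bis P1·P3 via (12.895,32.355): [(20.7209, 44.3453) (0, 42.8949) (0, 12.5982)]  |A|=313.8873
5. ⊥bis P1·P4 via (24.06,46.915): [(20.7209, 44.3453) (0, 42.8949) (0, 12.5982)]  |A|=313.8873
6. ⊥bis P1·P5 via (10.105,46.355): [(19.4726, 42.4327) (15.7377, 43.9965) (0, 42.8949) (0, 12.5982)]  |A|=309.3395
7. ⊥bis P1·P6 via (29.12,35.365): [(19.4726, 42.4327) (15.7377, 43.9965) (0, 42.8949) (0, 12.5982)]  |A|=309.3395
8. ⊥bis P1·P7 via (33.655,20.87): [(19.4726, 42.4327) (15.7377, 43.9965) (0, 42.8949) (0, 12.5982)]  |A|=309.3395
9. ⊥bis P1·P8 via (8.78,25.835): [(8.6128, 25.7941) (19.4726, 42.4327) (15.7377, 43.9965) (0, 42.8949) (0, 23.6871)]  |A|=261.5863
10. ⊥bis P1·P9 via (20.045,26.66): [(8.6128, 25.7941) (19.4726, 42.4327) (15.7377, 43.9965) (0, 42.8949) (0, 23.6871)]  |A|=261.5863
11. canonical 5-gon: [(8.6128, 25.7941) (19.4726, 42.4327) (15.7377, 43.9965) (0, 42.8949) (0, 23.6871)]
12. shoelace: 261.5863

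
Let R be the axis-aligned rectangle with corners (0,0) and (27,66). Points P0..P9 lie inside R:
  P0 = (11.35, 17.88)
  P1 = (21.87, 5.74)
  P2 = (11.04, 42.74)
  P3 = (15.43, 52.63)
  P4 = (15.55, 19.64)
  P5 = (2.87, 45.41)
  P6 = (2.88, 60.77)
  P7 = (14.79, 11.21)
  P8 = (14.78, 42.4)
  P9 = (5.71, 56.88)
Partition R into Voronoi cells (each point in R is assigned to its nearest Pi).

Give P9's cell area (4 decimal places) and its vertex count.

1. box [0,27]×[0,66]: [(0, 0) (27, 0) (27, 66) (0, 66)]
2. ⊥bis P9·P0 via (8.53,37.38): [(0, 36.1464) (27, 40.051) (27, 66) (0, 66)]  |A|=753.3341
3. ⊥bis P9·P1 via (13.79,31.31): [(0, 36.1464) (27, 40.051) (27, 66) (0, 66)]  |A|=753.3341
4. ⊥bis P9·P2 via (8.375,49.81): [(0, 46.6531) (27, 56.8306) (27, 66) (0, 66)]  |A|=384.9703
5. ⊥bis P9·P3 via (10.57,54.755): [(0, 46.6531) (8.4143, 49.8248) (15.4868, 66) (0, 66)]  |A|=206.6464
6. ⊥bis P9·P4 via (10.63,38.26): [(0, 46.6531) (8.4143, 49.8248) (15.4868, 66) (0, 66)]  |A|=206.6464
7. ⊥bis P9·P5 via (4.29,51.145): [(0, 52.2072) (8.5323, 50.0946) (15.4868, 66) (0, 66)]  |A|=182.0037
8. ⊥bis P9·P6 via (4.295,58.825): [(0, 55.7004) (0, 52.2072) (8.5323, 50.0946) (15.4868, 66) (14.1575, 66)]  |A|=109.0954
9. ⊥bis P9·P7 via (10.25,34.045): [(0, 55.7004) (0, 52.2072) (8.5323, 50.0946) (15.4868, 66) (14.1575, 66)]  |A|=109.0954
10. ⊥bis P9·P8 via (10.245,49.64): [(0, 55.7004) (0, 52.2072) (8.5323, 50.0946) (15.4868, 66) (14.1575, 66)]  |A|=109.0954
11. canonical 5-gon: [(0, 55.7004) (0, 52.2072) (8.5323, 50.0946) (15.4868, 66) (14.1575, 66)]
12. shoelace: 109.0954

Area of P9's cell: 109.0954 (5 vertices)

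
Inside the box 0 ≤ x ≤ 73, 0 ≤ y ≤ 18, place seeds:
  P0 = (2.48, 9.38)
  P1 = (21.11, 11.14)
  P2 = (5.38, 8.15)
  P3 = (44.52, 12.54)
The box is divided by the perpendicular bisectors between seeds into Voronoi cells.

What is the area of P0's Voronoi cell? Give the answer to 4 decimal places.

1. box [0,73]×[0,18]: [(0, 0) (73, 0) (73, 18) (0, 18)]
2. ⊥bis P0·P1 via (11.795,10.26): [(0, 0) (12.7643, 0) (11.0638, 18) (0, 18)]  |A|=214.4526
3. ⊥bis P0·P2 via (3.93,8.765): [(0, 0) (0.2124, 0) (7.8469, 18) (0, 18)]  |A|=72.5341
4. ⊥bis P0·P3 via (23.5,10.96): [(0, 0) (0.2124, 0) (7.8469, 18) (0, 18)]  |A|=72.5341
5. canonical 4-gon: [(0, 0) (0.2124, 0) (7.8469, 18) (0, 18)]
6. shoelace: 72.5341

Area of P0's cell: 72.5341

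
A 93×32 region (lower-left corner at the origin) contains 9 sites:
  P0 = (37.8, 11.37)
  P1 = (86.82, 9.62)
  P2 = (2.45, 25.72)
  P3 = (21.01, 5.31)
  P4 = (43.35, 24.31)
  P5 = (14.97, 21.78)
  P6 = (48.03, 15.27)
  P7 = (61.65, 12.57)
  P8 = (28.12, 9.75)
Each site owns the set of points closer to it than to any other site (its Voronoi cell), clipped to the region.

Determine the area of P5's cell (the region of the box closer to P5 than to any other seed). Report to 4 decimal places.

Area of P5's cell: 360.4019

1. box [0,93]×[0,32]: [(0, 0) (93, 0) (93, 32) (0, 32)]
2. ⊥bis P5·P0 via (26.385,16.575): [(0, 0) (18.8271, 0) (33.4185, 32) (0, 32)]  |A|=835.93
3. ⊥bis P5·P1 via (50.895,15.7): [(0, 0) (18.8271, 0) (33.4185, 32) (0, 32)]  |A|=835.93
4. ⊥bis P5·P2 via (8.71,23.75): [(1.236, 0) (18.8271, 0) (33.4185, 32) (11.3062, 32)]  |A|=635.2547
5. ⊥bis P5·P3 via (17.99,13.545): [(3.8688, 8.3664) (26.4117, 16.6335) (33.4185, 32) (11.3062, 32)]  |A|=405.5358
6. ⊥bis P5·P4 via (29.16,23.045): [(3.8688, 8.3664) (26.4117, 16.6335) (29.1886, 22.7236) (28.3617, 32) (11.3062, 32)]  |A|=382.0815
7. ⊥bis P5·P6 via (31.5,18.525): [(3.8688, 8.3664) (26.4117, 16.6335) (29.1886, 22.7236) (28.3617, 32) (11.3062, 32)]  |A|=382.0815
8. ⊥bis P5·P7 via (38.31,17.175): [(3.8688, 8.3664) (26.4117, 16.6335) (29.1886, 22.7236) (28.3617, 32) (11.3062, 32)]  |A|=382.0815
9. ⊥bis P5·P8 via (21.545,15.765): [(3.8688, 8.3664) (20.2835, 14.3861) (29.0752, 23.9963) (28.3617, 32) (11.3062, 32)]  |A|=360.4019
10. canonical 5-gon: [(3.8688, 8.3664) (20.2835, 14.3861) (29.0752, 23.9963) (28.3617, 32) (11.3062, 32)]
11. shoelace: 360.4019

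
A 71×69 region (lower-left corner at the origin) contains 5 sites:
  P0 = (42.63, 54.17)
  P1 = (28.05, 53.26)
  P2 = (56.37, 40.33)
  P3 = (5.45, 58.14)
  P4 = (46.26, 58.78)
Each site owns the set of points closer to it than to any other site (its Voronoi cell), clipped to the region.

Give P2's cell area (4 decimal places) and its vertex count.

1. box [0,71]×[0,69]: [(0, 0) (71, 0) (71, 69) (0, 69)]
2. ⊥bis P2·P0 via (49.5,47.25): [(1.9061, 0) (71, 0) (71, 68.5947)]  |A|=2369.7356
3. ⊥bis P2·P1 via (42.21,46.795): [(36.5462, 34.3898) (20.8449, 0) (71, 0) (71, 68.5947)]  |A|=2044.0852
4. ⊥bis P2·P3 via (30.91,49.235): [(36.5462, 34.3898) (20.8449, 0) (71, 0) (71, 68.5947)]  |A|=2044.0852
5. ⊥bis P2·P4 via (51.315,49.555): [(52.4461, 50.1748) (36.5462, 34.3898) (20.8449, 0) (71, 0) (71, 60.3417)]  |A|=1967.5233
6. canonical 5-gon: [(52.4461, 50.1748) (36.5462, 34.3898) (20.8449, 0) (71, 0) (71, 60.3417)]
7. shoelace: 1967.5233

Area of P2's cell: 1967.5233 (5 vertices)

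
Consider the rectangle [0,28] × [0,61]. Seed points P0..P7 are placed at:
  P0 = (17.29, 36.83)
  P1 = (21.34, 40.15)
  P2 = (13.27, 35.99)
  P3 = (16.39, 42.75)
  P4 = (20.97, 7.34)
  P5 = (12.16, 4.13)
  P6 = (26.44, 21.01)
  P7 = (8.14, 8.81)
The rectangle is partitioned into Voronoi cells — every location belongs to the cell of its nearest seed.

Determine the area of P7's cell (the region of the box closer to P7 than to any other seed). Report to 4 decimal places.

Area of P7's cell: 277.0937

1. box [0,28]×[0,61]: [(0, 0) (28, 0) (28, 61) (0, 61)]
2. ⊥bis P7·P0 via (12.715,22.82): [(0, 26.9721) (0, 0) (28, 0) (28, 17.8286)]  |A|=627.2106
3. ⊥bis P7·P1 via (14.74,24.48): [(0, 26.9721) (0, 0) (28, 0) (28, 17.8286)]  |A|=627.2106
4. ⊥bis P7·P2 via (10.705,22.4): [(18.5155, 20.9258) (0, 24.4205) (0, 0) (28, 0) (28, 17.8286)]  |A|=603.5883
5. ⊥bis P7·P3 via (12.265,25.78): [(18.5155, 20.9258) (0, 24.4205) (0, 0) (28, 0) (28, 17.8286)]  |A|=603.5883
6. ⊥bis P7·P4 via (14.555,8.075): [(16.0801, 21.3855) (0, 24.4205) (0, 0) (13.6298, 0)]  |A|=342.0814
7. ⊥bis P7·P5 via (10.15,6.47): [(14.8319, 10.4916) (16.0801, 21.3855) (0, 24.4205) (0, 0) (2.6178, 0)]  |A|=284.3144
8. ⊥bis P7·P6 via (17.29,14.91): [(14.8319, 10.4916) (15.6244, 17.4084) (12.5258, 22.0563) (0, 24.4205) (0, 0) (2.6178, 0)]  |A|=277.0937
9. canonical 6-gon: [(14.8319, 10.4916) (15.6244, 17.4084) (12.5258, 22.0563) (0, 24.4205) (0, 0) (2.6178, 0)]
10. shoelace: 277.0937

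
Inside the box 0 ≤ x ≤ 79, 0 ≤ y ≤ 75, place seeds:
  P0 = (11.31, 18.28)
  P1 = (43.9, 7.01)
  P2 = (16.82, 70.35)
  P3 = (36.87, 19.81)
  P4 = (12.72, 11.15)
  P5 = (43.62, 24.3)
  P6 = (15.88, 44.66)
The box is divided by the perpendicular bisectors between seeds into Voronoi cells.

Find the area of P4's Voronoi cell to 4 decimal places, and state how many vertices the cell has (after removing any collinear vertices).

1. box [0,79]×[0,75]: [(0, 0) (79, 0) (79, 75) (0, 75)]
2. ⊥bis P4·P0 via (12.015,14.715): [(0, 12.339) (0, 0) (79, 0) (79, 27.9617)]  |A|=1591.8755
3. ⊥bis P4·P1 via (28.31,9.08): [(29.5178, 18.1763) (0, 12.339) (0, 0) (27.1044, 0)]  |A|=428.4378
4. ⊥bis P4·P2 via (14.77,40.75): [(29.5178, 18.1763) (0, 12.339) (0, 0) (27.1044, 0)]  |A|=428.4378
5. ⊥bis P4·P3 via (24.795,15.48): [(27.9803, 6.5971) (24.2049, 17.1256) (0, 12.339) (0, 0) (27.1044, 0)]  |A|=398.4861
6. ⊥bis P4·P5 via (28.17,17.725): [(27.9803, 6.5971) (24.2049, 17.1256) (0, 12.339) (0, 0) (27.1044, 0)]  |A|=398.4861
7. ⊥bis P4·P6 via (14.3,27.905): [(27.9803, 6.5971) (24.2049, 17.1256) (0, 12.339) (0, 0) (27.1044, 0)]  |A|=398.4861
8. canonical 5-gon: [(27.9803, 6.5971) (24.2049, 17.1256) (0, 12.339) (0, 0) (27.1044, 0)]
9. shoelace: 398.4861

Area of P4's cell: 398.4861 (5 vertices)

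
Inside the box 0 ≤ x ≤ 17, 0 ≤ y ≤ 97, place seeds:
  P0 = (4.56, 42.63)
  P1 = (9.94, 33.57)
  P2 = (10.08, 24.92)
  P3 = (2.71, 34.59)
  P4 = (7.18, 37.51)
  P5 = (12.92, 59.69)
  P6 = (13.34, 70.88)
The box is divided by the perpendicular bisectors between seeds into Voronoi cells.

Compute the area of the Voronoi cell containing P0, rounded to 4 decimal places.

Area of P0's cell: 163.8318

1. box [0,17]×[0,97]: [(0, 0) (17, 0) (17, 97) (0, 97)]
2. ⊥bis P0·P1 via (7.25,38.1): [(0, 33.7948) (17, 43.8897) (17, 97) (0, 97)]  |A|=988.6813
3. ⊥bis P0·P2 via (7.32,33.775): [(0, 33.7948) (17, 43.8897) (17, 97) (0, 97)]  |A|=988.6813
4. ⊥bis P0·P3 via (3.635,38.61): [(0, 39.4464) (6.8594, 37.8681) (17, 43.8897) (17, 97) (0, 97)]  |A|=969.298
5. ⊥bis P0·P4 via (5.87,40.07): [(0, 39.4464) (3.2086, 38.7081) (17, 45.7654) (17, 97) (0, 97)]  |A|=941.1125
6. ⊥bis P0·P5 via (8.74,51.16): [(0, 55.4429) (0, 39.4464) (3.2086, 38.7081) (17, 45.7654) (17, 47.1123)]  |A|=163.8318
7. ⊥bis P0·P6 via (8.95,56.755): [(0, 55.4429) (0, 39.4464) (3.2086, 38.7081) (17, 45.7654) (17, 47.1123)]  |A|=163.8318
8. canonical 5-gon: [(0, 55.4429) (0, 39.4464) (3.2086, 38.7081) (17, 45.7654) (17, 47.1123)]
9. shoelace: 163.8318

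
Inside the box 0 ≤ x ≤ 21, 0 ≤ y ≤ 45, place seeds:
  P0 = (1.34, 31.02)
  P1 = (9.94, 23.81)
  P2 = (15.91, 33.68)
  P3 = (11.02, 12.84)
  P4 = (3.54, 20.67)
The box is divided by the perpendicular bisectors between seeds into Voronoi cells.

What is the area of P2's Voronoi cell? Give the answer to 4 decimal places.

Area of P2's cell: 229.7879

1. box [0,21]×[0,45]: [(0, 0) (21, 0) (21, 45) (0, 45)]
2. ⊥bis P2·P0 via (8.625,32.35): [(14.531, 0) (21, 0) (21, 45) (6.3155, 45)]  |A|=475.9522
3. ⊥bis P2·P1 via (12.925,28.745): [(8.8311, 31.2213) (21, 23.8607) (21, 45) (6.3155, 45)]  |A|=229.7879
4. ⊥bis P2·P3 via (13.465,23.26): [(8.8311, 31.2213) (21, 23.8607) (21, 45) (6.3155, 45)]  |A|=229.7879
5. ⊥bis P2·P4 via (9.725,27.175): [(8.8311, 31.2213) (21, 23.8607) (21, 45) (6.3155, 45)]  |A|=229.7879
6. canonical 4-gon: [(8.8311, 31.2213) (21, 23.8607) (21, 45) (6.3155, 45)]
7. shoelace: 229.7879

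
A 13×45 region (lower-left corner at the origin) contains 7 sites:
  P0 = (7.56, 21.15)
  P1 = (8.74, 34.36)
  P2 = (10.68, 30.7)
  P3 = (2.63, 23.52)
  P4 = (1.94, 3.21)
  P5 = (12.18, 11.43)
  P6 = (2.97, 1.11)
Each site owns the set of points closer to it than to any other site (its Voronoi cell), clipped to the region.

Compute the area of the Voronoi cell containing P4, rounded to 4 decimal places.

1. box [0,13]×[0,45]: [(0, 0) (13, 0) (13, 45) (0, 45)]
2. ⊥bis P4·P0 via (4.75,12.18): [(0, 13.668) (0, 0) (13, 0) (13, 9.5956)]  |A|=151.2132
3. ⊥bis P4·P1 via (5.34,18.785): [(0, 13.668) (0, 0) (13, 0) (13, 9.5956)]  |A|=151.2132
4. ⊥bis P4·P2 via (6.31,16.955): [(0, 13.668) (0, 0) (13, 0) (13, 9.5956)]  |A|=151.2132
5. ⊥bis P4·P3 via (2.285,13.365): [(0.807, 13.4152) (0, 13.4426) (0, 0) (13, 0) (13, 9.5956)]  |A|=151.1222
6. ⊥bis P4·P5 via (7.06,7.32): [(2.6241, 12.846) (0.807, 13.4152) (0, 13.4426) (0, 0) (12.936, 0)]  |A|=100.9301
7. ⊥bis P4·P6 via (2.455,2.16): [(8.7311, 5.2383) (2.6241, 12.846) (0.807, 13.4152) (0, 13.4426) (0, 0.9559)]  |A|=62.876
8. canonical 5-gon: [(8.7311, 5.2383) (2.6241, 12.846) (0.807, 13.4152) (0, 13.4426) (0, 0.9559)]
9. shoelace: 62.876

Area of P4's cell: 62.8760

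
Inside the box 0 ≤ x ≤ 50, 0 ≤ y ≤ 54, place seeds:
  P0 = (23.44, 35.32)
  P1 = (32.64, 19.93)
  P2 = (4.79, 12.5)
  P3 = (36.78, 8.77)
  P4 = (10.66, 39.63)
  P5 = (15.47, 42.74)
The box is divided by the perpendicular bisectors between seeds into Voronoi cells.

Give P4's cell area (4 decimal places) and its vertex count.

1. box [0,50]×[0,54]: [(0, 0) (50, 0) (50, 54) (0, 54)]
2. ⊥bis P4·P0 via (17.05,37.475): [(0, 0) (4.4117, 0) (22.623, 54) (0, 54)]  |A|=729.937
3. ⊥bis P4·P1 via (21.65,29.78): [(0, 5.6243) (10.1143, 16.9092) (22.623, 54) (0, 54)]  |A|=664.1949
4. ⊥bis P4·P2 via (7.725,26.065): [(0, 27.7364) (12.8296, 24.9605) (22.623, 54) (0, 54)]  |A|=496.9545
5. ⊥bis P4·P3 via (23.72,24.2): [(0, 27.7364) (12.8296, 24.9605) (22.623, 54) (0, 54)]  |A|=496.9545
6. ⊥bis P4·P5 via (13.065,41.185): [(0, 27.7364) (12.8296, 24.9605) (16.5063, 35.8627) (4.7792, 54) (0, 54)]  |A|=335.1354
7. canonical 5-gon: [(0, 27.7364) (12.8296, 24.9605) (16.5063, 35.8627) (4.7792, 54) (0, 54)]
8. shoelace: 335.1354

Area of P4's cell: 335.1354 (5 vertices)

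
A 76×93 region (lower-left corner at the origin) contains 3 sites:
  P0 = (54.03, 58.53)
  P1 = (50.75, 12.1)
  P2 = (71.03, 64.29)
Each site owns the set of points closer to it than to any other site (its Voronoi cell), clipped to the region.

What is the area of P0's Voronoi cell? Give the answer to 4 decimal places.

Area of P0's cell: 3469.4330

1. box [0,76]×[0,93]: [(0, 0) (76, 0) (76, 93) (0, 93)]
2. ⊥bis P0·P1 via (52.39,35.315): [(0, 39.016) (76, 33.6471) (76, 93) (0, 93)]  |A|=4306.8009
3. ⊥bis P0·P2 via (62.53,61.41): [(0, 39.016) (71.8371, 33.9412) (51.8266, 93) (0, 93)]  |A|=3469.433
4. canonical 4-gon: [(0, 39.016) (71.8371, 33.9412) (51.8266, 93) (0, 93)]
5. shoelace: 3469.433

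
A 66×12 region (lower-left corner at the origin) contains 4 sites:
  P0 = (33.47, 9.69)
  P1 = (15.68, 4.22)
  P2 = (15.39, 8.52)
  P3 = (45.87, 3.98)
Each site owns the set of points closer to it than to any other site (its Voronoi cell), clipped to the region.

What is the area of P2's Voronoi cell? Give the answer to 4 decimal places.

Area of P2's cell: 142.8866

1. box [0,66]×[0,12]: [(0, 0) (66, 0) (66, 12) (0, 12)]
2. ⊥bis P2·P0 via (24.43,9.105): [(0, 0) (25.0192, 0) (24.2427, 12) (0, 12)]  |A|=295.5712
3. ⊥bis P2·P1 via (15.535,6.37): [(0, 5.3223) (24.5676, 6.9792) (24.2427, 12) (0, 12)]  |A|=142.8866
4. ⊥bis P2·P3 via (30.63,6.25): [(0, 5.3223) (24.5676, 6.9792) (24.2427, 12) (0, 12)]  |A|=142.8866
5. canonical 4-gon: [(0, 5.3223) (24.5676, 6.9792) (24.2427, 12) (0, 12)]
6. shoelace: 142.8866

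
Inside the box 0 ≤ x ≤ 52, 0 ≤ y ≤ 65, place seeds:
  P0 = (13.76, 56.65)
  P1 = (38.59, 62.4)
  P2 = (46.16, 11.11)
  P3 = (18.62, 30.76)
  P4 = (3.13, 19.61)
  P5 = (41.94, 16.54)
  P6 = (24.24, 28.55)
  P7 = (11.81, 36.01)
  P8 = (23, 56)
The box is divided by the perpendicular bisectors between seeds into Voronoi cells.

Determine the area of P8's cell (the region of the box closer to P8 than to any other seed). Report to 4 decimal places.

1. box [0,52]×[0,65]: [(0, 0) (52, 0) (52, 65) (0, 65)]
2. ⊥bis P8·P0 via (18.38,56.325): [(14.4177, 0) (52, 0) (52, 65) (18.9903, 65)]  |A|=2294.2401
3. ⊥bis P8·P1 via (30.795,59.2): [(14.4177, 0) (52, 0) (52, 7.5459) (28.414, 65) (18.9903, 65)]  |A|=1616.684
4. ⊥bis P8·P2 via (34.58,33.555): [(16.1078, 24.0247) (40.1443, 36.4258) (28.414, 65) (18.9903, 65)]  |A|=609.2164
5. ⊥bis P8·P3 via (20.81,43.38): [(17.5097, 43.9527) (38.5534, 40.3009) (28.414, 65) (18.9903, 65)]  |A|=340.5395
6. ⊥bis P8·P4 via (13.065,37.805): [(17.5097, 43.9527) (38.5534, 40.3009) (28.414, 65) (18.9903, 65)]  |A|=340.5395
7. ⊥bis P8·P5 via (32.47,36.27): [(17.5097, 43.9527) (38.5534, 40.3009) (28.414, 65) (18.9903, 65)]  |A|=340.5395
8. ⊥bis P8·P6 via (23.62,42.275): [(17.5097, 43.9527) (26.4428, 42.4025) (37.4859, 42.9014) (28.414, 65) (18.9903, 65)]  |A|=325.9147
9. ⊥bis P8·P7 via (17.405,46.005): [(17.6446, 45.8709) (22.6714, 43.057) (26.4428, 42.4025) (37.4859, 42.9014) (28.414, 65) (18.9903, 65)]  |A|=320.9038
10. canonical 6-gon: [(17.6446, 45.8709) (22.6714, 43.057) (26.4428, 42.4025) (37.4859, 42.9014) (28.414, 65) (18.9903, 65)]
11. shoelace: 320.9038

Area of P8's cell: 320.9038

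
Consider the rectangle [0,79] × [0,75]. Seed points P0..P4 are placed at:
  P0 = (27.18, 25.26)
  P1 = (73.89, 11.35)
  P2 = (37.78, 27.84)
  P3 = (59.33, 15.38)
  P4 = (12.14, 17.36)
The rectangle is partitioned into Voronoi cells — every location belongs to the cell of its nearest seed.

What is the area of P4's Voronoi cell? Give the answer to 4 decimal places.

Area of P4's cell: 906.1442

1. box [0,79]×[0,75]: [(0, 0) (79, 0) (79, 75) (0, 75)]
2. ⊥bis P4·P0 via (19.66,21.31): [(0, 58.7387) (0, 0) (30.8534, 0)]  |A|=906.1442
3. ⊥bis P4·P1 via (43.015,14.355): [(0, 58.7387) (0, 0) (30.8534, 0)]  |A|=906.1442
4. ⊥bis P4·P2 via (24.96,22.6): [(0, 58.7387) (0, 0) (30.8534, 0)]  |A|=906.1442
5. ⊥bis P4·P3 via (35.735,16.37): [(0, 58.7387) (0, 0) (30.8534, 0)]  |A|=906.1442
6. canonical 3-gon: [(0, 58.7387) (0, 0) (30.8534, 0)]
7. shoelace: 906.1442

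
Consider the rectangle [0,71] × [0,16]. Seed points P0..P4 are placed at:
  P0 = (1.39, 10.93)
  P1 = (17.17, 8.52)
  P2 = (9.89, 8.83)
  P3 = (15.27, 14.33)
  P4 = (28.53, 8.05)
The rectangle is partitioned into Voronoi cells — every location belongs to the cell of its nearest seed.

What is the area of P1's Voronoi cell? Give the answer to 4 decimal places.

1. box [0,71]×[0,16]: [(0, 0) (71, 0) (71, 16) (0, 16)]
2. ⊥bis P1·P0 via (9.28,9.725): [(7.7947, 0) (71, 0) (71, 16) (10.2383, 16)]  |A|=991.7352
3. ⊥bis P1·P2 via (13.53,8.675): [(13.1606, 0) (71, 0) (71, 16) (13.8419, 16)]  |A|=919.9799
4. ⊥bis P1·P3 via (16.22,11.425): [(13.6108, 10.5717) (13.1606, 0) (71, 0) (71, 16) (30.2099, 16)]  |A|=875.555
5. ⊥bis P1·P4 via (22.85,8.285): [(23.0726, 13.666) (13.6108, 10.5717) (13.1606, 0) (22.5072, 0)]  |A|=113.1829
6. canonical 4-gon: [(23.0726, 13.666) (13.6108, 10.5717) (13.1606, 0) (22.5072, 0)]
7. shoelace: 113.1829

Area of P1's cell: 113.1829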